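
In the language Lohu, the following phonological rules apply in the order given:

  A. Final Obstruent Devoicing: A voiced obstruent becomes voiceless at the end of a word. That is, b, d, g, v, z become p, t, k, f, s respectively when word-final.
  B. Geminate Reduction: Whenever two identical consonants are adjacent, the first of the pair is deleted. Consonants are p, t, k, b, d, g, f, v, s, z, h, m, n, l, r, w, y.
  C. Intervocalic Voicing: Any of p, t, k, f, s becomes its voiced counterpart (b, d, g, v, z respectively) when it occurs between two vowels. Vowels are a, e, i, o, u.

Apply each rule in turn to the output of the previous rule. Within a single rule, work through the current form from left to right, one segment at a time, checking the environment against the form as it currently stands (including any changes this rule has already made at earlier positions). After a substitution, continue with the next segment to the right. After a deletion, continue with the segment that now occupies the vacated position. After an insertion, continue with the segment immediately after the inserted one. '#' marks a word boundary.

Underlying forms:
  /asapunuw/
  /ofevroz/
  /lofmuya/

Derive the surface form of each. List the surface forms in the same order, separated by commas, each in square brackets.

/asapunuw/:
  A Final Obstruent Devoicing: no change — [asapunuw]
  B Geminate Reduction: no change — [asapunuw]
  C Intervocalic Voicing: [asapunuw] → [azabunuw]
/ofevroz/:
  A Final Obstruent Devoicing: [ofevroz] → [ofevros]
  B Geminate Reduction: no change — [ofevros]
  C Intervocalic Voicing: [ofevros] → [ovevros]
/lofmuya/:
  A Final Obstruent Devoicing: no change — [lofmuya]
  B Geminate Reduction: no change — [lofmuya]
  C Intervocalic Voicing: no change — [lofmuya]

[azabunuw], [ovevros], [lofmuya]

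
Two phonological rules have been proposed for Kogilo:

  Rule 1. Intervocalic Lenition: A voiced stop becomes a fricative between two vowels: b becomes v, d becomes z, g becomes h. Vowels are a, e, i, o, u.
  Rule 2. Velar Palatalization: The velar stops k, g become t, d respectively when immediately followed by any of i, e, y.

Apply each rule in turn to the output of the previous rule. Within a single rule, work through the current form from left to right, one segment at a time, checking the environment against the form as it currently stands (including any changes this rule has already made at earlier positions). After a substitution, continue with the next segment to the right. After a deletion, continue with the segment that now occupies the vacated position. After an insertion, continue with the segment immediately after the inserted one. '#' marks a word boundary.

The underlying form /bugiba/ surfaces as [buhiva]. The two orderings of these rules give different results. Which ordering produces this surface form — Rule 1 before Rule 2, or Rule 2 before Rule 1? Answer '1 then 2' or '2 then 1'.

Order 1 then 2:
  1 Intervocalic Lenition: [bugiba] → [buhiva]
  2 Velar Palatalization: no change — [buhiva]
  result: [buhiva]
Order 2 then 1:
  2 Velar Palatalization: [bugiba] → [budiba]
  1 Intervocalic Lenition: [budiba] → [buziva]
  result: [buziva]

1 then 2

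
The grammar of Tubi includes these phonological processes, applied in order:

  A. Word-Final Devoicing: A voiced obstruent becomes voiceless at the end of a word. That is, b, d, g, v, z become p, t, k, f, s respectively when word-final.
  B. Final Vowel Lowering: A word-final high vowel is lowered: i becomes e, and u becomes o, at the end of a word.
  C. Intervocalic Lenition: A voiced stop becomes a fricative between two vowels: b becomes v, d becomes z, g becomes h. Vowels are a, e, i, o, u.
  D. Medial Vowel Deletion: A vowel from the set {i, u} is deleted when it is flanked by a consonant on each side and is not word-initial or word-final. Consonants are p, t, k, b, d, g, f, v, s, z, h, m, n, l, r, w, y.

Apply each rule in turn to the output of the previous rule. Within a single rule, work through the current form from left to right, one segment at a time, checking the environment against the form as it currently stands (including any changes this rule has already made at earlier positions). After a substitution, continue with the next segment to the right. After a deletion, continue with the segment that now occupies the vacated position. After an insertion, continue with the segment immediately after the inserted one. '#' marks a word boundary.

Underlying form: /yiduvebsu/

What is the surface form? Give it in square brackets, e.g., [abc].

[yzvebso]

A Word-Final Devoicing: no change — [yiduvebsu]
B Final Vowel Lowering: [yiduvebsu] → [yiduvebso]
C Intervocalic Lenition: [yiduvebso] → [yizuvebso]
D Medial Vowel Deletion: [yizuvebso] → [yzvebso]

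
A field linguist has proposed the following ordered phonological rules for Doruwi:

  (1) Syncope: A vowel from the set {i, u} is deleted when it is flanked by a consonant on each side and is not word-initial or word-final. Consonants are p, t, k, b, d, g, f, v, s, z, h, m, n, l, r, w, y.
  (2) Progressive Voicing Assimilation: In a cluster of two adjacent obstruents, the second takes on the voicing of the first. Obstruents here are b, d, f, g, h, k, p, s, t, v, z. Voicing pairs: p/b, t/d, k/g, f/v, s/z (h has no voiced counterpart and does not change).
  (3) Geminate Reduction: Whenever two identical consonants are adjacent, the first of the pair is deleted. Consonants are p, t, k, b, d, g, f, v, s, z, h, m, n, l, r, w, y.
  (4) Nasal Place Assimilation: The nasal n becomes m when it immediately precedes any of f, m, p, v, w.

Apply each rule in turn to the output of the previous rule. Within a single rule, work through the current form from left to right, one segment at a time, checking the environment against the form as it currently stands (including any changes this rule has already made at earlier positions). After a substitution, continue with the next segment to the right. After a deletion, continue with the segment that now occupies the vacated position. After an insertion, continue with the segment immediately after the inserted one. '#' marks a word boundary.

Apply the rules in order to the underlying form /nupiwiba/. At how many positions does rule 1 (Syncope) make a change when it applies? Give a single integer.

3

(1) Syncope: [nupiwiba] → [npwba]
(2) Progressive Voicing Assimilation: no change — [npwba]
(3) Geminate Reduction: no change — [npwba]
(4) Nasal Place Assimilation: [npwba] → [mpwba]
Rule 1 changed 3 position(s).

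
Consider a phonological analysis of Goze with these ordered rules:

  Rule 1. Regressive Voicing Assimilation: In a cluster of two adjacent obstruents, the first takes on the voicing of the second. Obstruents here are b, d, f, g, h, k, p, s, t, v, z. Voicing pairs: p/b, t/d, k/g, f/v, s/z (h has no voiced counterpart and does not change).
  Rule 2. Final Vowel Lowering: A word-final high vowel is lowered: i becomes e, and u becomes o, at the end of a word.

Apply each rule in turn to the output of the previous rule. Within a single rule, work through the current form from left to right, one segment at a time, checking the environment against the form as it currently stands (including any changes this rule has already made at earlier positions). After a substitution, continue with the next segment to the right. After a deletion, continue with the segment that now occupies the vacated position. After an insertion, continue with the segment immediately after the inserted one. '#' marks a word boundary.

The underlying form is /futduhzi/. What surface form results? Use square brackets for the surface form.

[fudduhze]

Rule 1 Regressive Voicing Assimilation: [futduhzi] → [fudduhzi]
Rule 2 Final Vowel Lowering: [fudduhzi] → [fudduhze]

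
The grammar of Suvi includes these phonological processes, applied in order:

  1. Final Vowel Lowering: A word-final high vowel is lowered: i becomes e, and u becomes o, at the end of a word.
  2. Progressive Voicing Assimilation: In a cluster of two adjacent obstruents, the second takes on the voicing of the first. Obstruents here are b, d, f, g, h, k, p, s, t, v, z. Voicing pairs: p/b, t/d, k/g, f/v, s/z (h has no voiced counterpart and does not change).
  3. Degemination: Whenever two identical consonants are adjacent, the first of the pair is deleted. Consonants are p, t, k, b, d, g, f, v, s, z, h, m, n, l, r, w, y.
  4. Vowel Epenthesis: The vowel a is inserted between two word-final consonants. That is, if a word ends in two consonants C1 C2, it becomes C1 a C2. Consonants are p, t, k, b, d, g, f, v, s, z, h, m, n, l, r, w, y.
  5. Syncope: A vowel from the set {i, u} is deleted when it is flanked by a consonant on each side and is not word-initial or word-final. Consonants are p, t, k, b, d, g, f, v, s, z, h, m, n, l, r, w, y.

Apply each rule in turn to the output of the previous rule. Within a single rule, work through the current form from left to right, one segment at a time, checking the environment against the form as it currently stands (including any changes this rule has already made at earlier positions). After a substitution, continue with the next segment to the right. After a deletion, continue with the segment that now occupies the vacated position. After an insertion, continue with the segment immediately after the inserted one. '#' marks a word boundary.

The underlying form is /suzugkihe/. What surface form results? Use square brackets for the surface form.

[szghe]

1 Final Vowel Lowering: no change — [suzugkihe]
2 Progressive Voicing Assimilation: [suzugkihe] → [suzuggihe]
3 Degemination: [suzuggihe] → [suzugihe]
4 Vowel Epenthesis: no change — [suzugihe]
5 Syncope: [suzugihe] → [szghe]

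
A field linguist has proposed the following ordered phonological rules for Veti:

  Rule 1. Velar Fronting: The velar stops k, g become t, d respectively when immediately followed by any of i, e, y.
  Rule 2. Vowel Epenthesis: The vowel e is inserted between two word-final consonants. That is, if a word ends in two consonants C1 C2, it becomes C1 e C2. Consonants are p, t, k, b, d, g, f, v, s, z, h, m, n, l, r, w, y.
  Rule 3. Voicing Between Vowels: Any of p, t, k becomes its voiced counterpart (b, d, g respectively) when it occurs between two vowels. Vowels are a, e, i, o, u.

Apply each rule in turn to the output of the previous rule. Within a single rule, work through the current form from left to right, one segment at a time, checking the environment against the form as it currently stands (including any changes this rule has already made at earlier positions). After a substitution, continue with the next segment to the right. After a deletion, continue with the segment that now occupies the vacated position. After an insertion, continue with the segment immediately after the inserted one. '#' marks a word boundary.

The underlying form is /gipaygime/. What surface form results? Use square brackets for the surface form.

Rule 1 Velar Fronting: [gipaygime] → [dipaydime]
Rule 2 Vowel Epenthesis: no change — [dipaydime]
Rule 3 Voicing Between Vowels: [dipaydime] → [dibaydime]

[dibaydime]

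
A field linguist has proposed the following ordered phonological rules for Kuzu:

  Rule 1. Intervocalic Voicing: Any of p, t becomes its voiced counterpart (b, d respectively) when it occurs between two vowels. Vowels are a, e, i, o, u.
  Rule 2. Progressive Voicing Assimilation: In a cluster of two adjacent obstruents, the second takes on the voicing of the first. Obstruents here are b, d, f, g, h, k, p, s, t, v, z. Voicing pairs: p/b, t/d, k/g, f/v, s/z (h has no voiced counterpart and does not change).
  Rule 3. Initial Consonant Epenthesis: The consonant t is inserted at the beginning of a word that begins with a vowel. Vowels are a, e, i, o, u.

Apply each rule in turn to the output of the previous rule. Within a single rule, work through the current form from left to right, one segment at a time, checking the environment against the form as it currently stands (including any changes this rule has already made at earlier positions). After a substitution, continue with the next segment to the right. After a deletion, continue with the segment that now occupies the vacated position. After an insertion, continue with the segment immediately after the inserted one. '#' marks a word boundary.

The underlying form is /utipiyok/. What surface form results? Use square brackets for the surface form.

Rule 1 Intervocalic Voicing: [utipiyok] → [udibiyok]
Rule 2 Progressive Voicing Assimilation: no change — [udibiyok]
Rule 3 Initial Consonant Epenthesis: [udibiyok] → [tudibiyok]

[tudibiyok]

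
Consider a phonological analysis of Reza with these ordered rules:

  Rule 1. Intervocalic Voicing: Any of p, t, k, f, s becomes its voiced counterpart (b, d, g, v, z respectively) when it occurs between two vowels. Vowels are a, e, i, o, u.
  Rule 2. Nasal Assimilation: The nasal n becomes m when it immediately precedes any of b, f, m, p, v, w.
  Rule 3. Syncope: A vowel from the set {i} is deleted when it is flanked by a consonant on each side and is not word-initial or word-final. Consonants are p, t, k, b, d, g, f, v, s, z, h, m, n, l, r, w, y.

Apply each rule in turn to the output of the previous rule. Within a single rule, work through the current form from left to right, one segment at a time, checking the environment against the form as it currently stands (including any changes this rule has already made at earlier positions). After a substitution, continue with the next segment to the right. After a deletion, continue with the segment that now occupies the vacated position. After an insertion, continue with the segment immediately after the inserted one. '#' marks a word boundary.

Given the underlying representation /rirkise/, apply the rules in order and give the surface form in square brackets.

[rrkze]

Rule 1 Intervocalic Voicing: [rirkise] → [rirkize]
Rule 2 Nasal Assimilation: no change — [rirkize]
Rule 3 Syncope: [rirkize] → [rrkze]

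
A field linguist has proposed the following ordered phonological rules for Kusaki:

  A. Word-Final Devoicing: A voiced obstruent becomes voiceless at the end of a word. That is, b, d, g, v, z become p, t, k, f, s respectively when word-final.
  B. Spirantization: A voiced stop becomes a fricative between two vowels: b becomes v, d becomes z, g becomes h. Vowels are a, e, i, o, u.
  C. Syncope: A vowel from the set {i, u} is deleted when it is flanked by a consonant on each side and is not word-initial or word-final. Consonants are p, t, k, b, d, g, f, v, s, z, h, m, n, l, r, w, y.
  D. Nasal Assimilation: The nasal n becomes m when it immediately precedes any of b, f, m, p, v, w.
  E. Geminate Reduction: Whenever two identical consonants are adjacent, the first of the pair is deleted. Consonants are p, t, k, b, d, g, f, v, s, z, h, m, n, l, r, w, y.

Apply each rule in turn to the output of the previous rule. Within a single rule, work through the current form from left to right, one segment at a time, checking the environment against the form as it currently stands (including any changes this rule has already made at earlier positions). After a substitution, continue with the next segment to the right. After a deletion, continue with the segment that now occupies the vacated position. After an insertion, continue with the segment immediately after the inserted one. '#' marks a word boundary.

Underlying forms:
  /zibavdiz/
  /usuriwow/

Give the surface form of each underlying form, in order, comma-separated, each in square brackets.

[zvavds], [usrwow]

/zibavdiz/:
  A Word-Final Devoicing: [zibavdiz] → [zibavdis]
  B Spirantization: [zibavdis] → [zivavdis]
  C Syncope: [zivavdis] → [zvavds]
  D Nasal Assimilation: no change — [zvavds]
  E Geminate Reduction: no change — [zvavds]
/usuriwow/:
  A Word-Final Devoicing: no change — [usuriwow]
  B Spirantization: no change — [usuriwow]
  C Syncope: [usuriwow] → [usrwow]
  D Nasal Assimilation: no change — [usrwow]
  E Geminate Reduction: no change — [usrwow]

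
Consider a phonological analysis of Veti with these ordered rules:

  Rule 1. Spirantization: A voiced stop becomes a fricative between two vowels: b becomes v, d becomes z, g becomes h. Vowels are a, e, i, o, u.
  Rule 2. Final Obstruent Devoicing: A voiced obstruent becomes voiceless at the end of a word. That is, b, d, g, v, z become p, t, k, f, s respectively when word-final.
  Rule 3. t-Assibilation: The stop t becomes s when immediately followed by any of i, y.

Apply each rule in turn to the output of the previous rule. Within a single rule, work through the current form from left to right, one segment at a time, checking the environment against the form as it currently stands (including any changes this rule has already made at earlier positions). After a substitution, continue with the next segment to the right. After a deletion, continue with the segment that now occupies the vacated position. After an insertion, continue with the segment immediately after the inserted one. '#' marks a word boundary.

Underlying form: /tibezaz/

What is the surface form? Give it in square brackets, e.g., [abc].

[sivezas]

Rule 1 Spirantization: [tibezaz] → [tivezaz]
Rule 2 Final Obstruent Devoicing: [tivezaz] → [tivezas]
Rule 3 t-Assibilation: [tivezas] → [sivezas]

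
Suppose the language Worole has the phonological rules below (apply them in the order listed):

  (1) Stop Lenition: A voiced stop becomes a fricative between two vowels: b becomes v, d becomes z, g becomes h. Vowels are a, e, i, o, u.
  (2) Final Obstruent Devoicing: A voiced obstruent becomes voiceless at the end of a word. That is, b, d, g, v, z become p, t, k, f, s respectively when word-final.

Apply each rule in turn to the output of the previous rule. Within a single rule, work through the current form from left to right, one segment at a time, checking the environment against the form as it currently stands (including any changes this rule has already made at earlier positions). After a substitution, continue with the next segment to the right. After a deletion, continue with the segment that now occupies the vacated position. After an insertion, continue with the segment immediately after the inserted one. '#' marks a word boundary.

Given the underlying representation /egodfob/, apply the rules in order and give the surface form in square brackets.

(1) Stop Lenition: [egodfob] → [ehodfob]
(2) Final Obstruent Devoicing: [ehodfob] → [ehodfop]

[ehodfop]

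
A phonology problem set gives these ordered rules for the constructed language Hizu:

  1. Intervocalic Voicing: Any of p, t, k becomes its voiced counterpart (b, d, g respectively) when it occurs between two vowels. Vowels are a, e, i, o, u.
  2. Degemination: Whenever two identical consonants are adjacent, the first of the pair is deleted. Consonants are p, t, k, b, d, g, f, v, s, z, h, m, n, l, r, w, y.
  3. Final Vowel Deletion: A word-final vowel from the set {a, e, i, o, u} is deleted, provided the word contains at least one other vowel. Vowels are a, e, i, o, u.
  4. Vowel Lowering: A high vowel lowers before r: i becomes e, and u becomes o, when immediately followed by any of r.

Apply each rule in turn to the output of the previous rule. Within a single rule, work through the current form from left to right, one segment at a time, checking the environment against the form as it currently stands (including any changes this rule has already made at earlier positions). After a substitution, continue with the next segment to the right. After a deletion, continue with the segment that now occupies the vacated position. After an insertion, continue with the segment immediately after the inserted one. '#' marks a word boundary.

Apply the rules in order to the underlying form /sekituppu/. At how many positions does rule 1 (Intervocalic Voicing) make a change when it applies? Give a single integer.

2

1 Intervocalic Voicing: [sekituppu] → [segiduppu]
2 Degemination: [segiduppu] → [segidupu]
3 Final Vowel Deletion: [segidupu] → [segidup]
4 Vowel Lowering: no change — [segidup]
Rule 1 changed 2 position(s).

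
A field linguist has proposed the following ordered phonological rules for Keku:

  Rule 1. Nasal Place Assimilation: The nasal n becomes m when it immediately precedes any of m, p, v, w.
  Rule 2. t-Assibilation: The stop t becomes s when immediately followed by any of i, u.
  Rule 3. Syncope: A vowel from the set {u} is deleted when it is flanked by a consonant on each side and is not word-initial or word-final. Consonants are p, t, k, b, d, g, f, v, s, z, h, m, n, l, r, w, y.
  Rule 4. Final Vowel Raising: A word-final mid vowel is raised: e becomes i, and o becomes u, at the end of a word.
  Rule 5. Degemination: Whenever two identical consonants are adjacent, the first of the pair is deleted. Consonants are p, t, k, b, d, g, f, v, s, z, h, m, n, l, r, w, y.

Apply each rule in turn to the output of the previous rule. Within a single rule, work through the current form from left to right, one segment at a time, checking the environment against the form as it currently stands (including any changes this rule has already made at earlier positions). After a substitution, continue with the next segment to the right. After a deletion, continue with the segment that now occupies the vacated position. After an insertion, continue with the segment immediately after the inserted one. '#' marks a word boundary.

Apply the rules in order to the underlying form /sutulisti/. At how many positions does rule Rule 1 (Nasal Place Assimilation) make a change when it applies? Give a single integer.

0

Rule 1 Nasal Place Assimilation: no change — [sutulisti]
Rule 2 t-Assibilation: [sutulisti] → [susulissi]
Rule 3 Syncope: [susulissi] → [sslissi]
Rule 4 Final Vowel Raising: no change — [sslissi]
Rule 5 Degemination: [sslissi] → [slisi]
Rule Rule 1 changed 0 position(s).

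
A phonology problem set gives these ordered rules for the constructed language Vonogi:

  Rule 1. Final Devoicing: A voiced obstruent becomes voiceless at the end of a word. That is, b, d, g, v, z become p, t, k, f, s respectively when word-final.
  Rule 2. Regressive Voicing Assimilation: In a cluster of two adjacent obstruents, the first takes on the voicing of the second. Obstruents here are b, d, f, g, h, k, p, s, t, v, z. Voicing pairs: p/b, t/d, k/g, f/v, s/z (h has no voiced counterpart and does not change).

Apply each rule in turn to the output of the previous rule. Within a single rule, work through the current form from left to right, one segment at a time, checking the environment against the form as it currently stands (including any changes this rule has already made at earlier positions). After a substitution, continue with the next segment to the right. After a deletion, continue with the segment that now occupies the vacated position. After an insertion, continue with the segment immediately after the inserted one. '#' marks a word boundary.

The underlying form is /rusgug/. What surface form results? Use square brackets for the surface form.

Rule 1 Final Devoicing: [rusgug] → [rusguk]
Rule 2 Regressive Voicing Assimilation: [rusguk] → [ruzguk]

[ruzguk]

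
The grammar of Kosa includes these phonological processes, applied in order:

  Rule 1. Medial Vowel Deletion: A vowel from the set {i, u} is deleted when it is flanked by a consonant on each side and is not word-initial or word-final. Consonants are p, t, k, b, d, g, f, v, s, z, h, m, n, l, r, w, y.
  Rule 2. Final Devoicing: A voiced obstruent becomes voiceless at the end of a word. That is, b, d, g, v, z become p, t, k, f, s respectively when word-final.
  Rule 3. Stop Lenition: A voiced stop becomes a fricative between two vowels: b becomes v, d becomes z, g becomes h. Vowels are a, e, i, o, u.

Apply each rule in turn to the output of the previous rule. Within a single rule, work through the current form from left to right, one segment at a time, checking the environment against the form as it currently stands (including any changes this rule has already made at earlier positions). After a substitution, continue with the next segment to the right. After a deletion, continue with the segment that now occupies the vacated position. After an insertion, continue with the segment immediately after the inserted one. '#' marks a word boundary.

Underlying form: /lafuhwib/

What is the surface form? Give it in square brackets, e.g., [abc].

Rule 1 Medial Vowel Deletion: [lafuhwib] → [lafhwb]
Rule 2 Final Devoicing: [lafhwb] → [lafhwp]
Rule 3 Stop Lenition: no change — [lafhwp]

[lafhwp]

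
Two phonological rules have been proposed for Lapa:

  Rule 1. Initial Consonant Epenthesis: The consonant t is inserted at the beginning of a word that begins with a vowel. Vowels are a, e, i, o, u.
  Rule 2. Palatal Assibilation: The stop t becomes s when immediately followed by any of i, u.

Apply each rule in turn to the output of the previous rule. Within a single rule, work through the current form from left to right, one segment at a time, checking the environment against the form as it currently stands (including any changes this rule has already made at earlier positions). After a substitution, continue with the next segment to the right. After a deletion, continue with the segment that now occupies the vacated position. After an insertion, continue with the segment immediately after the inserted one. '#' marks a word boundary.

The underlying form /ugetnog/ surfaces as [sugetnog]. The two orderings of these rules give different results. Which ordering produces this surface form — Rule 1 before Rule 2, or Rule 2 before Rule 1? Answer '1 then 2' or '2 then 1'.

1 then 2

Order 1 then 2:
  1 Initial Consonant Epenthesis: [ugetnog] → [tugetnog]
  2 Palatal Assibilation: [tugetnog] → [sugetnog]
  result: [sugetnog]
Order 2 then 1:
  2 Palatal Assibilation: no change — [ugetnog]
  1 Initial Consonant Epenthesis: [ugetnog] → [tugetnog]
  result: [tugetnog]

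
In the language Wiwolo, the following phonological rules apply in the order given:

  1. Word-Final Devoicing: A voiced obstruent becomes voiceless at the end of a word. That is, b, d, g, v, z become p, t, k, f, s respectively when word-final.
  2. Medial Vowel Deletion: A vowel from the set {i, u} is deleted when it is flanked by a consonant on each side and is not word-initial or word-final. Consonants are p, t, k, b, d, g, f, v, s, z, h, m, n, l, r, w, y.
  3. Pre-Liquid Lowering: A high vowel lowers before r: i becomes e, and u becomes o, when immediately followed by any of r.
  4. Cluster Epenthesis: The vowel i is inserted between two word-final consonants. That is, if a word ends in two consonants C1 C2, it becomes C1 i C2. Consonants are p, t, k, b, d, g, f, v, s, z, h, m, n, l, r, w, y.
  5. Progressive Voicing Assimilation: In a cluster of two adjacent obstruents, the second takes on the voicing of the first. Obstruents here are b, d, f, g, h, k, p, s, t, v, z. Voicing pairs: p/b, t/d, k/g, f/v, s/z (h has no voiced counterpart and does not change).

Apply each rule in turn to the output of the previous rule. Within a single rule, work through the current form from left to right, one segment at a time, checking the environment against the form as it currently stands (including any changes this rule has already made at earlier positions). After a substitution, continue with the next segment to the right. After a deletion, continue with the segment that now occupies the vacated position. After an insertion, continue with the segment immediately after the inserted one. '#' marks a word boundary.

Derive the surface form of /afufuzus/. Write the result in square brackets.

[affsis]

1 Word-Final Devoicing: no change — [afufuzus]
2 Medial Vowel Deletion: [afufuzus] → [affzs]
3 Pre-Liquid Lowering: no change — [affzs]
4 Cluster Epenthesis: [affzs] → [affzis]
5 Progressive Voicing Assimilation: [affzis] → [affsis]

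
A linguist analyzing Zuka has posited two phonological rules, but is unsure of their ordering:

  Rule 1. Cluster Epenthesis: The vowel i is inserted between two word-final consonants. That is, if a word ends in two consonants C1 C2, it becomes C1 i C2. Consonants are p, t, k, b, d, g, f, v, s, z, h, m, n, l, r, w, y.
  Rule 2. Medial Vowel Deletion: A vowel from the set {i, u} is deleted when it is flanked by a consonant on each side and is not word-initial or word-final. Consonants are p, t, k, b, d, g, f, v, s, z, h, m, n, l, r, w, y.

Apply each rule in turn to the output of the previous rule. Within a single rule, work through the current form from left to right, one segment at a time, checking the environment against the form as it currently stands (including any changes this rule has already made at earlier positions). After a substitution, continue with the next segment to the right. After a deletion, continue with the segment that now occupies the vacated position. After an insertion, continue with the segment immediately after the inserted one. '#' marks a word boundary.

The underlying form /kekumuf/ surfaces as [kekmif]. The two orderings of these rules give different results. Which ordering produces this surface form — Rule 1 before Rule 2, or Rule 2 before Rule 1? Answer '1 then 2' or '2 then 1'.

Order 1 then 2:
  1 Cluster Epenthesis: no change — [kekumuf]
  2 Medial Vowel Deletion: [kekumuf] → [kekmf]
  result: [kekmf]
Order 2 then 1:
  2 Medial Vowel Deletion: [kekumuf] → [kekmf]
  1 Cluster Epenthesis: [kekmf] → [kekmif]
  result: [kekmif]

2 then 1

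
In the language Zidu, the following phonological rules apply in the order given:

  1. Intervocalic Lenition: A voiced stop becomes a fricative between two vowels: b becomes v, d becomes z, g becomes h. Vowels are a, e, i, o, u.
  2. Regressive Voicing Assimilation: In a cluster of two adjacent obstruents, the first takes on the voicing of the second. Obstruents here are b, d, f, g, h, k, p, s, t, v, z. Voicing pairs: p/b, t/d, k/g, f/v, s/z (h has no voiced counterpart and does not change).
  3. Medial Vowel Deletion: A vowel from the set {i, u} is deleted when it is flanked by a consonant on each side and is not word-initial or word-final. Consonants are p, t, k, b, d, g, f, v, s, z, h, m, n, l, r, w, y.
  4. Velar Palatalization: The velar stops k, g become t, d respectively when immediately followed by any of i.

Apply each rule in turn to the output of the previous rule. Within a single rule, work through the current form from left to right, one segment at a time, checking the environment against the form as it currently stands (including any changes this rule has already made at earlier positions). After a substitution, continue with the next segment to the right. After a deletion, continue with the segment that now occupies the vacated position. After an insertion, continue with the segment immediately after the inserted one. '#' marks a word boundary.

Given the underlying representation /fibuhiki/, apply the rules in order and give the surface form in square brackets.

[fvhti]

1 Intervocalic Lenition: [fibuhiki] → [fivuhiki]
2 Regressive Voicing Assimilation: no change — [fivuhiki]
3 Medial Vowel Deletion: [fivuhiki] → [fvhki]
4 Velar Palatalization: [fvhki] → [fvhti]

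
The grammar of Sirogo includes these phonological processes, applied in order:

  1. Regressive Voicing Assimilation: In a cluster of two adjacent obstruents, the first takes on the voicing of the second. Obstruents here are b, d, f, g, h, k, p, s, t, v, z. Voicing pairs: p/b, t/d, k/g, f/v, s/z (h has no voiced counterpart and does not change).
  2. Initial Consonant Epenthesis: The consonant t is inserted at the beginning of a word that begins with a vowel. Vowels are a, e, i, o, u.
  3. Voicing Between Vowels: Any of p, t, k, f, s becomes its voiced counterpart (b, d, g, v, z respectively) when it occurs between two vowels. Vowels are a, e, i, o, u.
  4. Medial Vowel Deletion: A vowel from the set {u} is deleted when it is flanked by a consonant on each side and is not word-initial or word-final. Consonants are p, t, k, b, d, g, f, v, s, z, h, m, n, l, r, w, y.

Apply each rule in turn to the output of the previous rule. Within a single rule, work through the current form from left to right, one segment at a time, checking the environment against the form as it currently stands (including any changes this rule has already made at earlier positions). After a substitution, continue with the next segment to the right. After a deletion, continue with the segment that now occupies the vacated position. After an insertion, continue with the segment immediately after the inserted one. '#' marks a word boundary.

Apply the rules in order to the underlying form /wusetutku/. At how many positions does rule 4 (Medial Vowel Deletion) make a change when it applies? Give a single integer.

2

1 Regressive Voicing Assimilation: no change — [wusetutku]
2 Initial Consonant Epenthesis: no change — [wusetutku]
3 Voicing Between Vowels: [wusetutku] → [wuzedutku]
4 Medial Vowel Deletion: [wuzedutku] → [wzedtku]
Rule 4 changed 2 position(s).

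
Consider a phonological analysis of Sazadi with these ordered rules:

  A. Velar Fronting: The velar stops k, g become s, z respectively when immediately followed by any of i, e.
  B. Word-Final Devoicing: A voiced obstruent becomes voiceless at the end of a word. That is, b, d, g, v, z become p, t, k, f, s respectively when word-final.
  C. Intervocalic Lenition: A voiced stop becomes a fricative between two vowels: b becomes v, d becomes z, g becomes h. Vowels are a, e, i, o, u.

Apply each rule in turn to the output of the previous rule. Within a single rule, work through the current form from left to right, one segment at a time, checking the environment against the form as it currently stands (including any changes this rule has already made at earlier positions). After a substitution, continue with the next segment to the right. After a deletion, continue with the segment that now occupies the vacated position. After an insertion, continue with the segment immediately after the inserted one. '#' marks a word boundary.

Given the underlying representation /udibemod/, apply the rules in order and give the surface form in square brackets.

[uzivemot]

A Velar Fronting: no change — [udibemod]
B Word-Final Devoicing: [udibemod] → [udibemot]
C Intervocalic Lenition: [udibemot] → [uzivemot]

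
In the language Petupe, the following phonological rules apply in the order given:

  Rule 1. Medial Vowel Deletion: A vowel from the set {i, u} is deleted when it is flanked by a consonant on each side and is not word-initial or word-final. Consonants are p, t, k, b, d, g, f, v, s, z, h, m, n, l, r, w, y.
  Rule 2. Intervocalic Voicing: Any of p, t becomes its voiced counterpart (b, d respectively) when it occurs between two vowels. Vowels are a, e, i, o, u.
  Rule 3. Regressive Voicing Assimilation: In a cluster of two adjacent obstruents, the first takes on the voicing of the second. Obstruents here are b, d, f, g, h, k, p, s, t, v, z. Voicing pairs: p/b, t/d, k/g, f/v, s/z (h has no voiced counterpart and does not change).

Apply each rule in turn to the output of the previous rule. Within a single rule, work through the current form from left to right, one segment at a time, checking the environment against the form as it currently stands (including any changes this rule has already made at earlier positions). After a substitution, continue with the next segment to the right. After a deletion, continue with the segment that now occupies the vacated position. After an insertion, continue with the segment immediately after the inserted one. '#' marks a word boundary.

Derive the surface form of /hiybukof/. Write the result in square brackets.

[hypkof]

Rule 1 Medial Vowel Deletion: [hiybukof] → [hybkof]
Rule 2 Intervocalic Voicing: no change — [hybkof]
Rule 3 Regressive Voicing Assimilation: [hybkof] → [hypkof]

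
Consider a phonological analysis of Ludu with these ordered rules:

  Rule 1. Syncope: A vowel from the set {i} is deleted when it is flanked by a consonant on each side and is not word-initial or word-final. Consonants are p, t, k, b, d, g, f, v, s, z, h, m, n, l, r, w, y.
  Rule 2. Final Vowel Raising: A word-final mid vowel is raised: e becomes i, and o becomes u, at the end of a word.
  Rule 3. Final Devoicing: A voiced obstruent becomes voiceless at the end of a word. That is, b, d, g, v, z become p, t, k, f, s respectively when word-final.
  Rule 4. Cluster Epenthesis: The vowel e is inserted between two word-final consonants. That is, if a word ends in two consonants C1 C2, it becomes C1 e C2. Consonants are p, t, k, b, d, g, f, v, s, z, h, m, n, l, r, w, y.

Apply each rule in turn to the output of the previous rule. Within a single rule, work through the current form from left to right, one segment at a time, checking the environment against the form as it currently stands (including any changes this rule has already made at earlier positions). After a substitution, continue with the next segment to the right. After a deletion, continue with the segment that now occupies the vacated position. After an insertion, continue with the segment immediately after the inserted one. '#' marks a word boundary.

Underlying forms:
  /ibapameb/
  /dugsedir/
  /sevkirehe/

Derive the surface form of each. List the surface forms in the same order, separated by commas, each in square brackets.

/ibapameb/:
  Rule 1 Syncope: no change — [ibapameb]
  Rule 2 Final Vowel Raising: no change — [ibapameb]
  Rule 3 Final Devoicing: [ibapameb] → [ibapamep]
  Rule 4 Cluster Epenthesis: no change — [ibapamep]
/dugsedir/:
  Rule 1 Syncope: [dugsedir] → [dugsedr]
  Rule 2 Final Vowel Raising: no change — [dugsedr]
  Rule 3 Final Devoicing: no change — [dugsedr]
  Rule 4 Cluster Epenthesis: [dugsedr] → [dugseder]
/sevkirehe/:
  Rule 1 Syncope: [sevkirehe] → [sevkrehe]
  Rule 2 Final Vowel Raising: [sevkrehe] → [sevkrehi]
  Rule 3 Final Devoicing: no change — [sevkrehi]
  Rule 4 Cluster Epenthesis: no change — [sevkrehi]

[ibapamep], [dugseder], [sevkrehi]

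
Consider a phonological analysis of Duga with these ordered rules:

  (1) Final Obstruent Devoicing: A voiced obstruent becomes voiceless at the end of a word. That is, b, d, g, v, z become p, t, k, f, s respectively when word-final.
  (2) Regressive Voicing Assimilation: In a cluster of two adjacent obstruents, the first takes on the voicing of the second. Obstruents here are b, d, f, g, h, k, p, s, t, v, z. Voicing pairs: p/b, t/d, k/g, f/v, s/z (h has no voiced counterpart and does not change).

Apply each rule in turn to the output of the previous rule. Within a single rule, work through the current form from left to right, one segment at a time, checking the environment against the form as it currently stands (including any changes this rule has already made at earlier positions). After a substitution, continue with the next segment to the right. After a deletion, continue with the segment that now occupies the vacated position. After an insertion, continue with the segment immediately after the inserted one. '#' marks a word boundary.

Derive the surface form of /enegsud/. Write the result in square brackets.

(1) Final Obstruent Devoicing: [enegsud] → [enegsut]
(2) Regressive Voicing Assimilation: [enegsut] → [eneksut]

[eneksut]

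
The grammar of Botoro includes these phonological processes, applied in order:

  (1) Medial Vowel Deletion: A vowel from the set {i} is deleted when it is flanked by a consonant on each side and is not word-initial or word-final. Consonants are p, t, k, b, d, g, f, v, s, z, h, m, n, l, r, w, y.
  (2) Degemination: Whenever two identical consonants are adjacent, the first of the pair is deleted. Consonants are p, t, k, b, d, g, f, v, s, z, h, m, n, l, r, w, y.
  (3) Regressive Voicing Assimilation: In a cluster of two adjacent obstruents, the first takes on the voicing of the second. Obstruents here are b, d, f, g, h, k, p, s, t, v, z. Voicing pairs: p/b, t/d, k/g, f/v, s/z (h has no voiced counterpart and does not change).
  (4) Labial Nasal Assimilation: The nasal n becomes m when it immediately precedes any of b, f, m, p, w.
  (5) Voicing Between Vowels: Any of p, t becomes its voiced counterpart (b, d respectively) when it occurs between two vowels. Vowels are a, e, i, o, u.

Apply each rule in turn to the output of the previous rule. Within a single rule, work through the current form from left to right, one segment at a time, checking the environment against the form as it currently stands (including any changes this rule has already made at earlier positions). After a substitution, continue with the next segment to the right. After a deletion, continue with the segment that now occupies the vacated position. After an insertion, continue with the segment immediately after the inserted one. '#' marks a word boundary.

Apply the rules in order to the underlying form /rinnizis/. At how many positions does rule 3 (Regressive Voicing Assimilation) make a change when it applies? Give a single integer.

(1) Medial Vowel Deletion: [rinnizis] → [rnnzs]
(2) Degemination: [rnnzs] → [rnzs]
(3) Regressive Voicing Assimilation: [rnzs] → [rnss]
(4) Labial Nasal Assimilation: no change — [rnss]
(5) Voicing Between Vowels: no change — [rnss]
Rule 3 changed 1 position(s).

1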